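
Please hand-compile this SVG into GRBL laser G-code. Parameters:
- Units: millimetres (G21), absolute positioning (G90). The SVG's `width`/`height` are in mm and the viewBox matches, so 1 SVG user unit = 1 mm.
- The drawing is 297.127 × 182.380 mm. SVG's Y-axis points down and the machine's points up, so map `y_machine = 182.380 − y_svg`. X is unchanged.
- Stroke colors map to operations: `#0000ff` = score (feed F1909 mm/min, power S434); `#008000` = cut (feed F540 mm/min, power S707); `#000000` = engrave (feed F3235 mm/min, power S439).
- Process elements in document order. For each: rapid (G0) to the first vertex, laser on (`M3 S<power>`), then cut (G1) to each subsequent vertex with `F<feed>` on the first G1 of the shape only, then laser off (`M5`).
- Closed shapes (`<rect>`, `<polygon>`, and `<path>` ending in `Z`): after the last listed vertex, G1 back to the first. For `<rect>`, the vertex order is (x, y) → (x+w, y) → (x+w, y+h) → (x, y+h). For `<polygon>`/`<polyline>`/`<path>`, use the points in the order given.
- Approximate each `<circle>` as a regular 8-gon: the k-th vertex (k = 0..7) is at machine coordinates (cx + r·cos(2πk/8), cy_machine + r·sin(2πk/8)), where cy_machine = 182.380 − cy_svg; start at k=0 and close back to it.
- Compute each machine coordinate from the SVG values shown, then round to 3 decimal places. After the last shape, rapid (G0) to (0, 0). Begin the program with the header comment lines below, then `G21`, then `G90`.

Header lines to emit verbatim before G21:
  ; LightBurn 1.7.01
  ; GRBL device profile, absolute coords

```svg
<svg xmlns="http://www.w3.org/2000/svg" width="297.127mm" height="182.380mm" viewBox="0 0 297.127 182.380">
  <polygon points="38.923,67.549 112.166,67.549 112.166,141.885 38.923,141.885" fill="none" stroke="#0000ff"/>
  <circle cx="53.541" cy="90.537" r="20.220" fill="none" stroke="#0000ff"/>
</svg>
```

1 u = 1 mm; y_m = 182.380 − y.

[1] `<polygon>` rectangle, #0000ff→score S434 F1909: (38.923,114.831) → (112.166,114.831) → (112.166,40.495) → (38.923,40.495) → (38.923,114.831) (closed)

[2] `<circle>` circle, #0000ff→score S434 F1909: (73.761,91.843) → (67.839,106.141) → (53.541,112.063) → (39.243,106.141) → (33.321,91.843) → (39.243,77.545) → (53.541,71.623) → (67.839,77.545) → (73.761,91.843) (closed)

; LightBurn 1.7.01
; GRBL device profile, absolute coords
G21
G90
G0 X38.923 Y114.831
M3 S434
G1 X112.166 Y114.831 F1909
G1 X112.166 Y40.495
G1 X38.923 Y40.495
G1 X38.923 Y114.831
M5
G0 X73.761 Y91.843
M3 S434
G1 X67.839 Y106.141 F1909
G1 X53.541 Y112.063
G1 X39.243 Y106.141
G1 X33.321 Y91.843
G1 X39.243 Y77.545
G1 X53.541 Y71.623
G1 X67.839 Y77.545
G1 X73.761 Y91.843
M5
G0 X0.000 Y0.000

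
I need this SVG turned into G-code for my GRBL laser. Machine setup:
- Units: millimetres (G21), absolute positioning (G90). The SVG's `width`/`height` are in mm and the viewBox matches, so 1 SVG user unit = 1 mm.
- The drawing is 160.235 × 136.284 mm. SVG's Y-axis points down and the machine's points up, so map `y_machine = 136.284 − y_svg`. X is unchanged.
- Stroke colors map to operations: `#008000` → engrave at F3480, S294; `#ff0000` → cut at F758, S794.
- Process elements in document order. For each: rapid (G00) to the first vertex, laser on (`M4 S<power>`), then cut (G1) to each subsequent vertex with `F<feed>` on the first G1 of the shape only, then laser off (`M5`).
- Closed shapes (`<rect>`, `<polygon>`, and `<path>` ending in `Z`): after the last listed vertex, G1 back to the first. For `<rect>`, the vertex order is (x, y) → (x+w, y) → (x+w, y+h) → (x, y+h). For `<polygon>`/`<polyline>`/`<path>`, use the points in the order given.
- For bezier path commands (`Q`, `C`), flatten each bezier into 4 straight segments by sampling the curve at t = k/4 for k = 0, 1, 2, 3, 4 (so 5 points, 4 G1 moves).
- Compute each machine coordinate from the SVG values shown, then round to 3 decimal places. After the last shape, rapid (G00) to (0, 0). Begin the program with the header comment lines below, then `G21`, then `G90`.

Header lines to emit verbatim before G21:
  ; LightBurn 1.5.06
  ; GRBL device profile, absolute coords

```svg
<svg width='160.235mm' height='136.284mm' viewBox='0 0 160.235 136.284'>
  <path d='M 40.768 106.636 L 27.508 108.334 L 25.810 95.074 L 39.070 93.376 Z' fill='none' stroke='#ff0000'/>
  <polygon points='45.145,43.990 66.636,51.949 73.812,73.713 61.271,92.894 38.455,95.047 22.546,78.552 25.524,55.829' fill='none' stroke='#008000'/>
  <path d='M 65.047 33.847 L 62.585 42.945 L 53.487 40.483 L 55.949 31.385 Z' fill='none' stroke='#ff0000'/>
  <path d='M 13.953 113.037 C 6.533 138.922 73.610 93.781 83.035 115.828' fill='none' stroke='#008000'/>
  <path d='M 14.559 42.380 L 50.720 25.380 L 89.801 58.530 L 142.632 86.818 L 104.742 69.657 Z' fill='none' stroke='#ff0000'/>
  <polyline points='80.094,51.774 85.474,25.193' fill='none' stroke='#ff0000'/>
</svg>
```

1 u = 1 mm; y_m = 136.284 − y.

[1] `<path>` regular polygon, #ff0000→cut S794 F758: (40.768,29.648) → (27.508,27.950) → (25.810,41.210) → (39.070,42.908) → (40.768,29.648) (closed)

[2] `<polygon>` regular polygon, #008000→engrave S294 F3480: (45.145,92.294) → (66.636,84.335) → (73.812,62.571) → (61.271,43.390) → (38.455,41.237) → (22.546,57.732) → (25.524,80.455) → (45.145,92.294) (closed)

[3] `<path>` regular polygon, #ff0000→cut S794 F758: (65.047,102.437) → (62.585,93.339) → (53.487,95.801) → (55.949,104.899) → (65.047,102.437) (closed)

[4] `<path>` cubic bezier, #008000→engrave S294 F3480: (13.953,23.247) → (20.291,14.991) → (42.177,20.412) → (67.221,26.553) → (83.035,20.456)

[5] `<path>` closed polygon, #ff0000→cut S794 F758: (14.559,93.904) → (50.720,110.904) → (89.801,77.754) → (142.632,49.466) → (104.742,66.627) → (14.559,93.904) (closed)

[6] `<polyline>` line segment, #ff0000→cut S794 F758: (80.094,84.510) → (85.474,111.091)

; LightBurn 1.5.06
; GRBL device profile, absolute coords
G21
G90
G00 X40.768 Y29.648
M4 S794
G1 X27.508 Y27.950 F758
G1 X25.810 Y41.210
G1 X39.070 Y42.908
G1 X40.768 Y29.648
M5
G00 X45.145 Y92.294
M4 S294
G1 X66.636 Y84.335 F3480
G1 X73.812 Y62.571
G1 X61.271 Y43.390
G1 X38.455 Y41.237
G1 X22.546 Y57.732
G1 X25.524 Y80.455
G1 X45.145 Y92.294
M5
G00 X65.047 Y102.437
M4 S794
G1 X62.585 Y93.339 F758
G1 X53.487 Y95.801
G1 X55.949 Y104.899
G1 X65.047 Y102.437
M5
G00 X13.953 Y23.247
M4 S294
G1 X20.291 Y14.991 F3480
G1 X42.177 Y20.412
G1 X67.221 Y26.553
G1 X83.035 Y20.456
M5
G00 X14.559 Y93.904
M4 S794
G1 X50.720 Y110.904 F758
G1 X89.801 Y77.754
G1 X142.632 Y49.466
G1 X104.742 Y66.627
G1 X14.559 Y93.904
M5
G00 X80.094 Y84.510
M4 S794
G1 X85.474 Y111.091 F758
M5
G00 X0.000 Y0.000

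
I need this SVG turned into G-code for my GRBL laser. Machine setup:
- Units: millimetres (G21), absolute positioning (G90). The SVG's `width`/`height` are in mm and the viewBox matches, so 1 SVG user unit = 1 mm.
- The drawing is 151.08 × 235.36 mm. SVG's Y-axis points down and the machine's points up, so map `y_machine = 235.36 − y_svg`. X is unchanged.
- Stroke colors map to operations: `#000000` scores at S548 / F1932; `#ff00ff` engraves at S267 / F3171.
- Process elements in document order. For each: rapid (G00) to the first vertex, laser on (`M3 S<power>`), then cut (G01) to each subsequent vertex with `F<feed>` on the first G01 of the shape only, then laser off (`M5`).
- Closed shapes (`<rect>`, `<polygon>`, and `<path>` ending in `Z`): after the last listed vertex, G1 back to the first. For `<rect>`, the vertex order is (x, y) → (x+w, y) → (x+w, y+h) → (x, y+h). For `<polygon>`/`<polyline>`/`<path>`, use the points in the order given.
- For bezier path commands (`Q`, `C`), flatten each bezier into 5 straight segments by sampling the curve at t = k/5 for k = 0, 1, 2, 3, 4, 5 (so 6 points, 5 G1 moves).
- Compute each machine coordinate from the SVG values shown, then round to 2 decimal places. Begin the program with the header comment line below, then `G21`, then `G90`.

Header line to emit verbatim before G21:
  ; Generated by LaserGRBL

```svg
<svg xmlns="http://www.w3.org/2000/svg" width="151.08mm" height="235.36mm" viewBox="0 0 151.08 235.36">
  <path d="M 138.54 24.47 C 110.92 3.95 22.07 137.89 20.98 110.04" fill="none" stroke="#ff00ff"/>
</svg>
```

viewBox `0 0 151.08 235.36` with mm width/height → 1 unit = 1 mm. Flip: y_m = 235.36 − y_svg.

**Shape 1** — `<path>` cubic bezier, stroke `#ff00ff` → engrave (S267, F3171). Control points (SVG): P0=(138.54,24.47), P1=(110.92,3.95), P2=(22.07,137.89), P3=(20.98,110.04); sampled at t=k/5. Machine vertices: (138.54,210.89) → (115.81,207.20) → (85.54,181.61) → (54.88,149.32) → (30.97,125.49) → (20.98,125.32). Open path.

; Generated by LaserGRBL
G21
G90
G00 X138.54 Y210.89
M3 S267
G01 X115.81 Y207.20 F3171
G01 X85.54 Y181.61
G01 X54.88 Y149.32
G01 X30.97 Y125.49
G01 X20.98 Y125.32
M5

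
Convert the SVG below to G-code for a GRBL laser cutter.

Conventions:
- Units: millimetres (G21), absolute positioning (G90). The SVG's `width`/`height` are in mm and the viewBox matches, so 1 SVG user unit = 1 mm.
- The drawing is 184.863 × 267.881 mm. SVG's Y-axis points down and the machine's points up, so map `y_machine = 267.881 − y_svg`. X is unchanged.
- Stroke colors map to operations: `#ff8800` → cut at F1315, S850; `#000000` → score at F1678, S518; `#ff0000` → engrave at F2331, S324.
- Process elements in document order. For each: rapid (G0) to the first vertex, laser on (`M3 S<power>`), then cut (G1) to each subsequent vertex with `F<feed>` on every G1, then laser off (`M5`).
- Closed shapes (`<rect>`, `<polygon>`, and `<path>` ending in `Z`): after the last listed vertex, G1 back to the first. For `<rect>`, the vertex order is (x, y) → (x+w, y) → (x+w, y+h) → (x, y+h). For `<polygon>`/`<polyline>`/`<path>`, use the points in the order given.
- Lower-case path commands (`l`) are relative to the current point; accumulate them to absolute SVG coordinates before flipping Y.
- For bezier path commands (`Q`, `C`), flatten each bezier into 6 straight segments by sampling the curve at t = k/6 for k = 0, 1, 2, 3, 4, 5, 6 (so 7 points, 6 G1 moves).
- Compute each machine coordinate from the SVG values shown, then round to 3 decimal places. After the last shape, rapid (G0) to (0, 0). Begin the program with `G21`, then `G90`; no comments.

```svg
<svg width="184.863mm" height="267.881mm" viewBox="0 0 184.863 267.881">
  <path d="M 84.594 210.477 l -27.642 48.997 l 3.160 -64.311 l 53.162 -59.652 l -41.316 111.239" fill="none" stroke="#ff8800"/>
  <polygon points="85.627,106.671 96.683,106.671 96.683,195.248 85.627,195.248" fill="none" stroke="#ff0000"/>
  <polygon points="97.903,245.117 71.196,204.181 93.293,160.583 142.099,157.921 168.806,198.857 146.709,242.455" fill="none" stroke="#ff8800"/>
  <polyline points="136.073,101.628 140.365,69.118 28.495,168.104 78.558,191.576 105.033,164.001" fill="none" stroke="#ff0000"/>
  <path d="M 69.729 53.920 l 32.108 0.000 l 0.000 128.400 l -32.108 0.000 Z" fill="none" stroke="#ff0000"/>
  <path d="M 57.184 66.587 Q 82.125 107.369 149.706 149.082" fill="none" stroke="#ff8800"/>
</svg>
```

G21
G90
G0 X84.594 Y57.404
M3 S850
G1 X56.952 Y8.407 F1315
G1 X60.112 Y72.718 F1315
G1 X113.274 Y132.370 F1315
G1 X71.958 Y21.131 F1315
M5
G0 X85.627 Y161.210
M3 S324
G1 X96.683 Y161.210 F2331
G1 X96.683 Y72.633 F2331
G1 X85.627 Y72.633 F2331
G1 X85.627 Y161.210 F2331
M5
G0 X97.903 Y22.764
M3 S850
G1 X71.196 Y63.700 F1315
G1 X93.293 Y107.298 F1315
G1 X142.099 Y109.960 F1315
G1 X168.806 Y69.024 F1315
G1 X146.709 Y25.426 F1315
G1 X97.903 Y22.764 F1315
M5
G0 X136.073 Y166.253
M3 S324
G1 X140.365 Y198.763 F2331
G1 X28.495 Y99.777 F2331
G1 X78.558 Y76.305 F2331
G1 X105.033 Y103.880 F2331
M5
G0 X69.729 Y213.961
M3 S324
G1 X101.837 Y213.961 F2331
G1 X101.837 Y85.561 F2331
G1 X69.729 Y85.561 F2331
G1 X69.729 Y213.961 F2331
M5
G0 X57.184 Y201.294
M3 S850
G1 X66.682 Y187.674 F1315
G1 X78.549 Y174.003 F1315
G1 X92.785 Y160.279 F1315
G1 X109.390 Y146.504 F1315
G1 X128.363 Y132.677 F1315
G1 X149.706 Y118.799 F1315
M5
G0 X0.000 Y0.000

viewBox `0 0 184.863 267.881` with mm width/height → 1 unit = 1 mm. Flip: y_m = 267.881 − y_svg.

**Shape 1** — `<path>` open polyline, stroke `#ff8800` → cut (S850, F1315). Machine vertices: (84.594,57.404) → (56.952,8.407) → (60.112,72.718) → (113.274,132.370) → (71.958,21.131). Open path.

**Shape 2** — `<polygon>` rectangle, stroke `#ff0000` → engrave (S324, F2331). Machine vertices: (85.627,161.210) → (96.683,161.210) → (96.683,72.633) → (85.627,72.633) → (85.627,161.210). Closed: final G1 returns to the first vertex.

**Shape 3** — `<polygon>` regular polygon, stroke `#ff8800` → cut (S850, F1315). Machine vertices: (97.903,22.764) → (71.196,63.700) → (93.293,107.298) → (142.099,109.960) → (168.806,69.024) → (146.709,25.426) → (97.903,22.764). Closed: final G1 returns to the first vertex.

**Shape 4** — `<polyline>` open polyline, stroke `#ff0000` → engrave (S324, F2331). Machine vertices: (136.073,166.253) → (140.365,198.763) → (28.495,99.777) → (78.558,76.305) → (105.033,103.880). Open path.

**Shape 5** — `<path>` rectangle, stroke `#ff0000` → engrave (S324, F2331). Machine vertices: (69.729,213.961) → (101.837,213.961) → (101.837,85.561) → (69.729,85.561) → (69.729,213.961). Closed: final G1 returns to the first vertex.

**Shape 6** — `<path>` quadratic bezier, stroke `#ff8800` → cut (S850, F1315). Control points (SVG): P0=(57.184,66.587), P1=(82.125,107.369), P2=(149.706,149.082); sampled at t=k/6. Machine vertices: (57.184,201.294) → (66.682,187.674) → (78.549,174.003) → (92.785,160.279) → (109.390,146.504) → (128.363,132.677) → (149.706,118.799). Open path.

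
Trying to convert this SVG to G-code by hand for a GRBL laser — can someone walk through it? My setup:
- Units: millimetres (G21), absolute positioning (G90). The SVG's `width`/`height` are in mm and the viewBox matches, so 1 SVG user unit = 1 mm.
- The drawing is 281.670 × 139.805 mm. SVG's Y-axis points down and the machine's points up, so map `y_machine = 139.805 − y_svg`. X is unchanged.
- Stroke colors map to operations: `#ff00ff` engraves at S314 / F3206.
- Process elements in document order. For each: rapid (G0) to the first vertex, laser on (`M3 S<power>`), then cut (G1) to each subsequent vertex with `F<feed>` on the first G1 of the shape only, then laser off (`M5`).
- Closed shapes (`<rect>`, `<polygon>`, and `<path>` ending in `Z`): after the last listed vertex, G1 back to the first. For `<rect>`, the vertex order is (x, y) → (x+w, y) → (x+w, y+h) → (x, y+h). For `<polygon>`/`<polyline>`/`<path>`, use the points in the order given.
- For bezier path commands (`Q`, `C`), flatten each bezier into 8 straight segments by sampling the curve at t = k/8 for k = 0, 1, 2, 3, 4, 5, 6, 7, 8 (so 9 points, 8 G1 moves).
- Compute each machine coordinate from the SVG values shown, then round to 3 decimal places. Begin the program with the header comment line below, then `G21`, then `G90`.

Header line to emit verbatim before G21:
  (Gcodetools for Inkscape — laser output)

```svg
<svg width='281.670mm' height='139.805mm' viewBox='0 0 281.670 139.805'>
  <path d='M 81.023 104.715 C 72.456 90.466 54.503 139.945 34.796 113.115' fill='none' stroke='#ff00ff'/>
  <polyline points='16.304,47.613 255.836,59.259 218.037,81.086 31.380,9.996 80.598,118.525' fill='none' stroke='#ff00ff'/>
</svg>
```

(Gcodetools for Inkscape — laser output)
G21
G90
G0 X81.023 Y35.090
M3 S314
G1 X77.385 Y37.720 F3206
G1 X72.957 Y36.016
G1 X67.828 Y31.620
G1 X62.087 Y26.172
G1 X55.824 Y21.314
G1 X49.128 Y18.687
G1 X42.089 Y19.932
G1 X34.796 Y26.690
M5
G0 X16.304 Y92.192
M3 S314
G1 X255.836 Y80.546 F3206
G1 X218.037 Y58.719
G1 X31.380 Y129.809
G1 X80.598 Y21.280
M5

1 u = 1 mm; y_m = 139.805 − y.

[1] `<path>` cubic bezier, #ff00ff→engrave S314 F3206: (81.023,35.090) → (77.385,37.720) → (72.957,36.016) → (67.828,31.620) → (62.087,26.172) → (55.824,21.314) → (49.128,18.687) → (42.089,19.932) → (34.796,26.690)

[2] `<polyline>` open polyline, #ff00ff→engrave S314 F3206: (16.304,92.192) → (255.836,80.546) → (218.037,58.719) → (31.380,129.809) → (80.598,21.280)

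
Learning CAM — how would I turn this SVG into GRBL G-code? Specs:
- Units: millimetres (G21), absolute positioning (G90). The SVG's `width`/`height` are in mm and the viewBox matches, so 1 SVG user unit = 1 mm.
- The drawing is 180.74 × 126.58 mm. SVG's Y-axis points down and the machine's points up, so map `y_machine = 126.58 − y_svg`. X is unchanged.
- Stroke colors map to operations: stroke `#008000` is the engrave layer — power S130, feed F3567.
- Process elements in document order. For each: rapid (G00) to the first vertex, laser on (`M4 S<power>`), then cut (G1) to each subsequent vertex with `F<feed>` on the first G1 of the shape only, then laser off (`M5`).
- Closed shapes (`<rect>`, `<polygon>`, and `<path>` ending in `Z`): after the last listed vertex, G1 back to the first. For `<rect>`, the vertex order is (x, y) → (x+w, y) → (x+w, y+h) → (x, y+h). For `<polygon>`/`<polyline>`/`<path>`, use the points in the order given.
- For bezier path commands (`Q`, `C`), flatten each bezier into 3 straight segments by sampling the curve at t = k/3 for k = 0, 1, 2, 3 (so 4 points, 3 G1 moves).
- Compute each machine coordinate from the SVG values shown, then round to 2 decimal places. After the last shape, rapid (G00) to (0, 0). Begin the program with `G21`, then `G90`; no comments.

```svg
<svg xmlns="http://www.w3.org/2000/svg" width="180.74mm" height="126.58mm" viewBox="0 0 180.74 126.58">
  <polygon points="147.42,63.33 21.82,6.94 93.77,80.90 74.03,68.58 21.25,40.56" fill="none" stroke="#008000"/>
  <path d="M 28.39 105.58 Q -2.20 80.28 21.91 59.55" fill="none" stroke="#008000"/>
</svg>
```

G21
G90
G00 X147.42 Y63.25
M4 S130
G1 X21.82 Y119.64 F3567
G1 X93.77 Y45.68
G1 X74.03 Y58.00
G1 X21.25 Y86.02
G1 X147.42 Y63.25
M5
G00 X28.39 Y21.00
M4 S130
G1 X14.07 Y37.36 F3567
G1 X11.91 Y52.70
G1 X21.91 Y67.03
M5
G00 X0.00 Y0.00

Since the viewBox matches the mm dimensions, user units are millimetres directly. The only transform is the Y-flip y_m = 126.58 − y_svg.

Shape 1 is a closed polygon drawn with `<polygon>`. Its stroke #008000 means engrave at S130, F3567. After flipping Y the toolpath is (147.42,63.25) → (21.82,119.64) → (93.77,45.68) → (74.03,58.00) → (21.25,86.02) → (147.42,63.25), returning to the start.

Shape 2 is a quadratic bezier drawn with `<path>`. Its stroke #008000 means engrave at S130, F3567. After flipping Y the toolpath is (28.39,21.00) → (14.07,37.36) → (11.91,52.70) → (21.91,67.03).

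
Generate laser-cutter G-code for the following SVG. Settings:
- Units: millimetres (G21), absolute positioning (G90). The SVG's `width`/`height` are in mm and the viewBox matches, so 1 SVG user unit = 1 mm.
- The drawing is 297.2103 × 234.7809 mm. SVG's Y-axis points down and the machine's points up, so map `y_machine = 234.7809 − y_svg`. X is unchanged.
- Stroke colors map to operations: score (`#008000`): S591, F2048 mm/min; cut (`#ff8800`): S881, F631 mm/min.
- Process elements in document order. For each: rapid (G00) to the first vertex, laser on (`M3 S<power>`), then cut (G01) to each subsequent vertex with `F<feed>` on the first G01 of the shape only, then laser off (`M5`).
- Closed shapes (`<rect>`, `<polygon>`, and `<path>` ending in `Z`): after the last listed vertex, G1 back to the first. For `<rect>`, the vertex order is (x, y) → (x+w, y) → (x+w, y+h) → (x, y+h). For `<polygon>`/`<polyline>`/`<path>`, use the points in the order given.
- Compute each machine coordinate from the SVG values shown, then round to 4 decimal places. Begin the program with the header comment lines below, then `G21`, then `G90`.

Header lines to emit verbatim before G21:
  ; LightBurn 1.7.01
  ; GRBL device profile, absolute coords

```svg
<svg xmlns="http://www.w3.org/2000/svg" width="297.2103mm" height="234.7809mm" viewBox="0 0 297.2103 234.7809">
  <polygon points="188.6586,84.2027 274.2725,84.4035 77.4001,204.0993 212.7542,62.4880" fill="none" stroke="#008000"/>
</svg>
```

; LightBurn 1.7.01
; GRBL device profile, absolute coords
G21
G90
G00 X188.6586 Y150.5782
M3 S591
G01 X274.2725 Y150.3774 F2048
G01 X77.4001 Y30.6816
G01 X212.7542 Y172.2929
G01 X188.6586 Y150.5782
M5

viewBox `0 0 297.2103 234.7809` with mm width/height → 1 unit = 1 mm. Flip: y_m = 234.7809 − y_svg.

**Shape 1** — `<polygon>` closed polygon, stroke `#008000` → score (S591, F2048). Machine vertices: (188.6586,150.5782) → (274.2725,150.3774) → (77.4001,30.6816) → (212.7542,172.2929) → (188.6586,150.5782). Closed: final G1 returns to the first vertex.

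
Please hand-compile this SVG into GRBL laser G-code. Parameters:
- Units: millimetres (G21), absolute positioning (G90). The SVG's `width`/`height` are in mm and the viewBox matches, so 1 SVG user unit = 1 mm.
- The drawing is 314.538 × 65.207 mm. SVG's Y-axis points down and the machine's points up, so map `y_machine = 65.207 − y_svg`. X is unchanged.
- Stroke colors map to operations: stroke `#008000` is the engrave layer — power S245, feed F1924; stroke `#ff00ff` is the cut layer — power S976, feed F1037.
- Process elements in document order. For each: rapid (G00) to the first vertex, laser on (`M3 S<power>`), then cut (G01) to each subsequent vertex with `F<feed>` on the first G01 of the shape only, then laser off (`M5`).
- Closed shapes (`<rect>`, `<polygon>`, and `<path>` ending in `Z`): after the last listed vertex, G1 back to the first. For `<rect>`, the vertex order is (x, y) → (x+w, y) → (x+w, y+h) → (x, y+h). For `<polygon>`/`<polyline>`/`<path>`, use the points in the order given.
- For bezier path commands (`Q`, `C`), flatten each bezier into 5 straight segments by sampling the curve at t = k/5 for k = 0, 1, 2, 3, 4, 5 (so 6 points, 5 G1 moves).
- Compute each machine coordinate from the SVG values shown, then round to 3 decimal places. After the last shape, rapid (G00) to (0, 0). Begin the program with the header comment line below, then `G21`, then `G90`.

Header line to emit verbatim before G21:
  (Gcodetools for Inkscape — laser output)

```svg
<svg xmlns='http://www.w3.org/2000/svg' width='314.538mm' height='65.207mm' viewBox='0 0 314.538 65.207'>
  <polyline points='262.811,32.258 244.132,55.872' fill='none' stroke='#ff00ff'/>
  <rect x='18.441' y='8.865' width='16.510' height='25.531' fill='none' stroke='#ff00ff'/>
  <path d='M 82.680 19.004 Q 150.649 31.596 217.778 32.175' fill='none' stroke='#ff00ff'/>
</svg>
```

viewBox `0 0 314.538 65.207` with mm width/height → 1 unit = 1 mm. Flip: y_m = 65.207 − y_svg.

**Shape 1** — `<polyline>` line segment, stroke `#ff00ff` → cut (S976, F1037). Machine vertices: (262.811,32.949) → (244.132,9.335). Open path.

**Shape 2** — `<rect>` rectangle, stroke `#ff00ff` → cut (S976, F1037). Machine vertices: (18.441,56.342) → (34.951,56.342) → (34.951,30.811) → (18.441,30.811) → (18.441,56.342). Closed: final G1 returns to the first vertex.

**Shape 3** — `<path>` quadratic bezier, stroke `#ff00ff` → cut (S976, F1037). Control points (SVG): P0=(82.680,19.004), P1=(150.649,31.596), P2=(217.778,32.175); sampled at t=k/5. Machine vertices: (82.680,46.203) → (109.834,41.647) → (136.921,38.051) → (163.940,35.417) → (190.893,33.744) → (217.778,33.032). Open path.

(Gcodetools for Inkscape — laser output)
G21
G90
G00 X262.811 Y32.949
M3 S976
G01 X244.132 Y9.335 F1037
M5
G00 X18.441 Y56.342
M3 S976
G01 X34.951 Y56.342 F1037
G01 X34.951 Y30.811
G01 X18.441 Y30.811
G01 X18.441 Y56.342
M5
G00 X82.680 Y46.203
M3 S976
G01 X109.834 Y41.647 F1037
G01 X136.921 Y38.051
G01 X163.940 Y35.417
G01 X190.893 Y33.744
G01 X217.778 Y33.032
M5
G00 X0.000 Y0.000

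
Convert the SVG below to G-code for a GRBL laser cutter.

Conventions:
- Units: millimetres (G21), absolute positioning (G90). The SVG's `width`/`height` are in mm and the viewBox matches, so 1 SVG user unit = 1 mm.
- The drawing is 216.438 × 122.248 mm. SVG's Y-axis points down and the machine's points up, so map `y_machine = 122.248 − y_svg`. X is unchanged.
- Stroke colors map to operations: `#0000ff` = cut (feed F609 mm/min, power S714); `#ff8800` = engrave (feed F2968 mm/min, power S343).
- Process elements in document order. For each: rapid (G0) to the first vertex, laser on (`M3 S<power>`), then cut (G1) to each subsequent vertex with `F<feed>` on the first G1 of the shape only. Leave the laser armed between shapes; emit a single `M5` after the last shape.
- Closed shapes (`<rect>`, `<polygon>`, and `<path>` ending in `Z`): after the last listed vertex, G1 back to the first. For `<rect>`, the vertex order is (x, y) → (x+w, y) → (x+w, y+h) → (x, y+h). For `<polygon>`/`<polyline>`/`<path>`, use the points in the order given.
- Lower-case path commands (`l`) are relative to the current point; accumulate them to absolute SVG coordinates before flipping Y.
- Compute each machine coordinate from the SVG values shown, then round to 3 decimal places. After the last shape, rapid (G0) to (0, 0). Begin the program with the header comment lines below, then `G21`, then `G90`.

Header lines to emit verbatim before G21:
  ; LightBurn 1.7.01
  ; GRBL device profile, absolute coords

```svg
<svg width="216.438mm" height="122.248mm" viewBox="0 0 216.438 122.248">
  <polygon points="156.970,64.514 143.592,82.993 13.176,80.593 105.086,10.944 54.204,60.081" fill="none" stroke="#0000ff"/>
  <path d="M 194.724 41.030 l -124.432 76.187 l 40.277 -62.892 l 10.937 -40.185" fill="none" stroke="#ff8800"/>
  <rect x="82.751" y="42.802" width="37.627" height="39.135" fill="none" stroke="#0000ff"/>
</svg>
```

1 u = 1 mm; y_m = 122.248 − y.

[1] `<polygon>` closed polygon, #0000ff→cut S714 F609: (156.970,57.734) → (143.592,39.255) → (13.176,41.655) → (105.086,111.304) → (54.204,62.167) → (156.970,57.734) (closed)

[2] `<path>` open polyline, #ff8800→engrave S343 F2968: (194.724,81.218) → (70.292,5.031) → (110.569,67.923) → (121.506,108.108)

[3] `<rect>` rectangle, #0000ff→cut S714 F609: (82.751,79.446) → (120.378,79.446) → (120.378,40.311) → (82.751,40.311) → (82.751,79.446) (closed)

; LightBurn 1.7.01
; GRBL device profile, absolute coords
G21
G90
G0 X156.970 Y57.734
M3 S714
G1 X143.592 Y39.255 F609
G1 X13.176 Y41.655
G1 X105.086 Y111.304
G1 X54.204 Y62.167
G1 X156.970 Y57.734
G0 X194.724 Y81.218
M3 S343
G1 X70.292 Y5.031 F2968
G1 X110.569 Y67.923
G1 X121.506 Y108.108
G0 X82.751 Y79.446
M3 S714
G1 X120.378 Y79.446 F609
G1 X120.378 Y40.311
G1 X82.751 Y40.311
G1 X82.751 Y79.446
M5
G0 X0.000 Y0.000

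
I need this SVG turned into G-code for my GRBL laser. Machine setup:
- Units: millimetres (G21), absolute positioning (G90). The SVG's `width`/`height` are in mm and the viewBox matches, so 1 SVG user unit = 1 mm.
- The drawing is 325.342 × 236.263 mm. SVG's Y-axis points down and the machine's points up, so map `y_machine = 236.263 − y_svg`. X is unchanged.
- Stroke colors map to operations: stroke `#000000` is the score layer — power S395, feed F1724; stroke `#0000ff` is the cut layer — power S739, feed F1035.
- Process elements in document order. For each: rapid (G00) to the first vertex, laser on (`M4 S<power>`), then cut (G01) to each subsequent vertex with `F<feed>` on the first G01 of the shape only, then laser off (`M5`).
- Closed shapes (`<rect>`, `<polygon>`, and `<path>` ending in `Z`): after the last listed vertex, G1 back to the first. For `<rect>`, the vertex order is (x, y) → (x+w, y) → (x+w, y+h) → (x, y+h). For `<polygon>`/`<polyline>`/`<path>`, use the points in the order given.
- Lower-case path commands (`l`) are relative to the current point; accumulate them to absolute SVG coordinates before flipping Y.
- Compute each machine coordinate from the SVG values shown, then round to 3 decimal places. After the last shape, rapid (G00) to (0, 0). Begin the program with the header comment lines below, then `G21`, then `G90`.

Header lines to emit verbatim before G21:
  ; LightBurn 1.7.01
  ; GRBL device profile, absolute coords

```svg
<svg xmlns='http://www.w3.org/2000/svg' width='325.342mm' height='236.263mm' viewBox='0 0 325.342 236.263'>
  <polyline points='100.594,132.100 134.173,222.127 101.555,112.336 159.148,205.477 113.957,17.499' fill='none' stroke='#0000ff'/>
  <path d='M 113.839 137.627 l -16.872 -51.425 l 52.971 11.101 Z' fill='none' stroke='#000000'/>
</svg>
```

; LightBurn 1.7.01
; GRBL device profile, absolute coords
G21
G90
G00 X100.594 Y104.163
M4 S739
G01 X134.173 Y14.136 F1035
G01 X101.555 Y123.927
G01 X159.148 Y30.786
G01 X113.957 Y218.764
M5
G00 X113.839 Y98.636
M4 S395
G01 X96.967 Y150.061 F1724
G01 X149.938 Y138.960
G01 X113.839 Y98.636
M5
G00 X0.000 Y0.000

viewBox `0 0 325.342 236.263` with mm width/height → 1 unit = 1 mm. Flip: y_m = 236.263 − y_svg.

**Shape 1** — `<polyline>` open polyline, stroke `#0000ff` → cut (S739, F1035). Machine vertices: (100.594,104.163) → (134.173,14.136) → (101.555,123.927) → (159.148,30.786) → (113.957,218.764). Open path.

**Shape 2** — `<path>` regular polygon, stroke `#000000` → score (S395, F1724). Machine vertices: (113.839,98.636) → (96.967,150.061) → (149.938,138.960) → (113.839,98.636). Closed: final G1 returns to the first vertex.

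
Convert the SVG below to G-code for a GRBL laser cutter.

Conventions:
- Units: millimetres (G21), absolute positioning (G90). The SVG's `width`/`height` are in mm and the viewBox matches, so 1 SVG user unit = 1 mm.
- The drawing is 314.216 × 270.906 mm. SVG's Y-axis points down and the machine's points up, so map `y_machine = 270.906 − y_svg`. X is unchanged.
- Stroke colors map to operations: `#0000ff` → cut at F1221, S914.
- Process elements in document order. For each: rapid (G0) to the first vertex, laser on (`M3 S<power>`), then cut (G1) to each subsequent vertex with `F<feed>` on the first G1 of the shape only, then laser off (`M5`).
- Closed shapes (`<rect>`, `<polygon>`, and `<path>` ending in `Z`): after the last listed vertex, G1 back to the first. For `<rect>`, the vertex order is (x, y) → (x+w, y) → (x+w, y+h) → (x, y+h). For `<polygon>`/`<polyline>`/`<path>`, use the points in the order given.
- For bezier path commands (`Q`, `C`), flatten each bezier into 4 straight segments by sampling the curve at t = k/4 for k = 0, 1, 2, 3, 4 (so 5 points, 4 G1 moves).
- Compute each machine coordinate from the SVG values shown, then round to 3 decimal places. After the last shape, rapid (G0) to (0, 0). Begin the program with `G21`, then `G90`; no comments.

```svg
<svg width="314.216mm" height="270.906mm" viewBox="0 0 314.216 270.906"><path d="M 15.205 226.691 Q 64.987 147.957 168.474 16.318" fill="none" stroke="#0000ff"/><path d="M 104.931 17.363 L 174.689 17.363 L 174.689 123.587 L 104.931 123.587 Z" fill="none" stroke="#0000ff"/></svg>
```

G21
G90
G0 X15.205 Y44.215
M3 S914
G1 X43.453 Y86.889 F1221
G1 X78.413 Y136.175
G1 X120.087 Y192.075
G1 X168.474 Y254.588
M5
G0 X104.931 Y253.543
M3 S914
G1 X174.689 Y253.543 F1221
G1 X174.689 Y147.319
G1 X104.931 Y147.319
G1 X104.931 Y253.543
M5
G0 X0.000 Y0.000

Since the viewBox matches the mm dimensions, user units are millimetres directly. The only transform is the Y-flip y_m = 270.906 − y_svg.

Shape 1 is a quadratic bezier drawn with `<path>`. Its stroke #0000ff means cut at S914, F1221. After flipping Y the toolpath is (15.205,44.215) → (43.453,86.889) → (78.413,136.175) → (120.087,192.075) → (168.474,254.588).

Shape 2 is a rectangle drawn with `<path>`. Its stroke #0000ff means cut at S914, F1221. After flipping Y the toolpath is (104.931,253.543) → (174.689,253.543) → (174.689,147.319) → (104.931,147.319) → (104.931,253.543), returning to the start.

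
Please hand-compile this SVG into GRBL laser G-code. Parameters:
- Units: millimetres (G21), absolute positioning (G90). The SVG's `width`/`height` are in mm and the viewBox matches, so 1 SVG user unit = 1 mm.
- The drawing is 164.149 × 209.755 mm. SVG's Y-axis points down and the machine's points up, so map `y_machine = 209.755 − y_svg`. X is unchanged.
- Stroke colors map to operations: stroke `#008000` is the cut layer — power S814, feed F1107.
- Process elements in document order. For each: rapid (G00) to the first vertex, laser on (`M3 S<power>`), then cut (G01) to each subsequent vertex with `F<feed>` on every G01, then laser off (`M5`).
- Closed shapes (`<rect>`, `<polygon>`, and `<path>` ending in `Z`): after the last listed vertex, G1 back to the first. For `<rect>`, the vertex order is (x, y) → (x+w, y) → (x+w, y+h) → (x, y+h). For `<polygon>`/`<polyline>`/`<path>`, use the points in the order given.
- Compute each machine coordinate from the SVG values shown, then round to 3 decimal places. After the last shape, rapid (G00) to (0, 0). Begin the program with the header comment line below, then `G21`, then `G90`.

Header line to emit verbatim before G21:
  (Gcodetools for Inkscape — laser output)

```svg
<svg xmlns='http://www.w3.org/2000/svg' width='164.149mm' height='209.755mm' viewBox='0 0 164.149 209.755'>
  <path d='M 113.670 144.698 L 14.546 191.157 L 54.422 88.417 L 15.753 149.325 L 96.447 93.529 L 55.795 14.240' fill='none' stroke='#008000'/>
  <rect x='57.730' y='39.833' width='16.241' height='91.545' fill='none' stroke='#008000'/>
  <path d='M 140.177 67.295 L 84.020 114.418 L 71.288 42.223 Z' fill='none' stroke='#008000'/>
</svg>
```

(Gcodetools for Inkscape — laser output)
G21
G90
G00 X113.670 Y65.057
M3 S814
G01 X14.546 Y18.598 F1107
G01 X54.422 Y121.338 F1107
G01 X15.753 Y60.430 F1107
G01 X96.447 Y116.226 F1107
G01 X55.795 Y195.515 F1107
M5
G00 X57.730 Y169.922
M3 S814
G01 X73.971 Y169.922 F1107
G01 X73.971 Y78.377 F1107
G01 X57.730 Y78.377 F1107
G01 X57.730 Y169.922 F1107
M5
G00 X140.177 Y142.460
M3 S814
G01 X84.020 Y95.337 F1107
G01 X71.288 Y167.532 F1107
G01 X140.177 Y142.460 F1107
M5
G00 X0.000 Y0.000

Since the viewBox matches the mm dimensions, user units are millimetres directly. The only transform is the Y-flip y_m = 209.755 − y_svg.

Shape 1 is a open polyline drawn with `<path>`. Its stroke #008000 means cut at S814, F1107. After flipping Y the toolpath is (113.670,65.057) → (14.546,18.598) → (54.422,121.338) → (15.753,60.430) → (96.447,116.226) → (55.795,195.515).

Shape 2 is a rectangle drawn with `<rect>`. Its stroke #008000 means cut at S814, F1107. After flipping Y the toolpath is (57.730,169.922) → (73.971,169.922) → (73.971,78.377) → (57.730,78.377) → (57.730,169.922), returning to the start.

Shape 3 is a regular polygon drawn with `<path>`. Its stroke #008000 means cut at S814, F1107. After flipping Y the toolpath is (140.177,142.460) → (84.020,95.337) → (71.288,167.532) → (140.177,142.460), returning to the start.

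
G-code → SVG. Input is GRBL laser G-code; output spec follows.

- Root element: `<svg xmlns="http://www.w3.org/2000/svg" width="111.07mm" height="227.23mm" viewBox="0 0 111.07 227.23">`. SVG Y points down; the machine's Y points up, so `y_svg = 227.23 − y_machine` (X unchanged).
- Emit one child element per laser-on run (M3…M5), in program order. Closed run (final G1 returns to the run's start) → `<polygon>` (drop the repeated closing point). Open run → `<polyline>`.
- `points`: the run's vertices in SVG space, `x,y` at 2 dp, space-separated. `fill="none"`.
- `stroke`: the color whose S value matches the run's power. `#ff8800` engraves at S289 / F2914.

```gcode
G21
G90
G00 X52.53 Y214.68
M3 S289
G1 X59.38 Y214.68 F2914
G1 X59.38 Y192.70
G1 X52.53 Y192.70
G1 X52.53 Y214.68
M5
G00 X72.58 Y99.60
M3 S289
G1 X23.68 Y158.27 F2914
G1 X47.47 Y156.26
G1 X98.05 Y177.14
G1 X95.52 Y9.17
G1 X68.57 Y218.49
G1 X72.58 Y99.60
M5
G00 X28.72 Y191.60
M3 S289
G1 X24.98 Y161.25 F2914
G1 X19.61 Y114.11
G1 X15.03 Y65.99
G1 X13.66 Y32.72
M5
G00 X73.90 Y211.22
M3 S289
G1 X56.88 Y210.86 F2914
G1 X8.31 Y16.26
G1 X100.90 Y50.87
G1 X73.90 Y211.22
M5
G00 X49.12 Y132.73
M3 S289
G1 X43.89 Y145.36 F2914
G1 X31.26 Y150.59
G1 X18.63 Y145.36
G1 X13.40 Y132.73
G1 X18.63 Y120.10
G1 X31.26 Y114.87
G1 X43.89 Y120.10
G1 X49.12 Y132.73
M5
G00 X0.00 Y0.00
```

y_svg = 227.23 − y_m. Every run uses S289, so all elements get stroke `#ff8800` (engrave).

[1] closed run; points: 52.53,12.55 59.38,12.55 59.38,34.53 52.53,34.53

[2] closed run; points: 72.58,127.63 23.68,68.96 47.47,70.97 98.05,50.09 95.52,218.06 68.57,8.74

[3] open run; points: 28.72,35.63 24.98,65.98 19.61,113.12 15.03,161.24 13.66,194.51

[4] closed run; points: 73.90,16.01 56.88,16.37 8.31,210.97 100.90,176.36

[5] closed run; points: 49.12,94.50 43.89,81.87 31.26,76.64 18.63,81.87 13.40,94.50 18.63,107.13 31.26,112.36 43.89,107.13

<svg xmlns="http://www.w3.org/2000/svg" width="111.07mm" height="227.23mm" viewBox="0 0 111.07 227.23">
  <polygon points="52.53,12.55 59.38,12.55 59.38,34.53 52.53,34.53" fill="none" stroke="#ff8800"/>
  <polygon points="72.58,127.63 23.68,68.96 47.47,70.97 98.05,50.09 95.52,218.06 68.57,8.74" fill="none" stroke="#ff8800"/>
  <polyline points="28.72,35.63 24.98,65.98 19.61,113.12 15.03,161.24 13.66,194.51" fill="none" stroke="#ff8800"/>
  <polygon points="73.90,16.01 56.88,16.37 8.31,210.97 100.90,176.36" fill="none" stroke="#ff8800"/>
  <polygon points="49.12,94.50 43.89,81.87 31.26,76.64 18.63,81.87 13.40,94.50 18.63,107.13 31.26,112.36 43.89,107.13" fill="none" stroke="#ff8800"/>
</svg>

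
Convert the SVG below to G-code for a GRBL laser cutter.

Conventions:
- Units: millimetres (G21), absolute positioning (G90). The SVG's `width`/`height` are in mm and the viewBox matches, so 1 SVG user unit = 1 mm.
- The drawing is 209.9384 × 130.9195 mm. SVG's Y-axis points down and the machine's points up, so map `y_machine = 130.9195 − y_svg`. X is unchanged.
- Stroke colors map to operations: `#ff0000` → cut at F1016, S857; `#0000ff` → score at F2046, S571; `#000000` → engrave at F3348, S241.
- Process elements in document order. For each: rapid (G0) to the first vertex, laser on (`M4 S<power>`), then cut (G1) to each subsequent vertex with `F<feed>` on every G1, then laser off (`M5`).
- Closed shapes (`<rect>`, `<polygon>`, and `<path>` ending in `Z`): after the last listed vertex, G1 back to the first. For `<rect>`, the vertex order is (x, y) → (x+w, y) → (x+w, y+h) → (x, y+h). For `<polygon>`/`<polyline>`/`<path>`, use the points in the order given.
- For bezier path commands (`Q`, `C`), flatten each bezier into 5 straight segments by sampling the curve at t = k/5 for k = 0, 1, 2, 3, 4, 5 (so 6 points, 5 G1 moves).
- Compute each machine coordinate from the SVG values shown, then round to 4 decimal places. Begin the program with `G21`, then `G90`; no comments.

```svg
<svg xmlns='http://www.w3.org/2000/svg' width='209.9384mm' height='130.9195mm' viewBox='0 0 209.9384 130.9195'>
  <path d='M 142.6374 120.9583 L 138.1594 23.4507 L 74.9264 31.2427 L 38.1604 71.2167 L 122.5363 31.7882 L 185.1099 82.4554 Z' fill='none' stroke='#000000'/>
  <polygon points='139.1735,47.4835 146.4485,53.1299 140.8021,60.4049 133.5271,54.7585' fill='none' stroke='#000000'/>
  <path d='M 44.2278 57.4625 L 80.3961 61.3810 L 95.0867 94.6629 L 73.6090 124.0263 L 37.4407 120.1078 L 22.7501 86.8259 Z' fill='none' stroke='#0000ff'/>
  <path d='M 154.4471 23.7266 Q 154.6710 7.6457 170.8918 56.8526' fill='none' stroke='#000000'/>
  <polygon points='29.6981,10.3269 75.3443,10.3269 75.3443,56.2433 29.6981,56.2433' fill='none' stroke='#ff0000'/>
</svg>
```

G21
G90
G0 X142.6374 Y9.9612
M4 S241
G1 X138.1594 Y107.4688 F3348
G1 X74.9264 Y99.6768 F3348
G1 X38.1604 Y59.7028 F3348
G1 X122.5363 Y99.1313 F3348
G1 X185.1099 Y48.4641 F3348
G1 X142.6374 Y9.9612 F3348
M5
G0 X139.1735 Y83.4360
M4 S241
G1 X146.4485 Y77.7896 F3348
G1 X140.8021 Y70.5146 F3348
G1 X133.5271 Y76.1610 F3348
G1 X139.1735 Y83.4360 F3348
M5
G0 X44.2278 Y73.4570
M4 S571
G1 X80.3961 Y69.5385 F2046
G1 X95.0867 Y36.2566 F2046
G1 X73.6090 Y6.8932 F2046
G1 X37.4407 Y10.8117 F2046
G1 X22.7501 Y44.0936 F2046
G1 X44.2278 Y73.4570 F2046
M5
G0 X154.4471 Y107.1929
M4 S241
G1 X155.1765 Y111.0137 F3348
G1 X157.1857 Y109.6116 F3348
G1 X160.4747 Y102.9864 F3348
G1 X165.0434 Y91.1381 F3348
G1 X170.8918 Y74.0669 F3348
M5
G0 X29.6981 Y120.5926
M4 S857
G1 X75.3443 Y120.5926 F1016
G1 X75.3443 Y74.6762 F1016
G1 X29.6981 Y74.6762 F1016
G1 X29.6981 Y120.5926 F1016
M5

viewBox `0 0 209.9384 130.9195` with mm width/height → 1 unit = 1 mm. Flip: y_m = 130.9195 − y_svg.

**Shape 1** — `<path>` closed polygon, stroke `#000000` → engrave (S241, F3348). Machine vertices: (142.6374,9.9612) → (138.1594,107.4688) → (74.9264,99.6768) → (38.1604,59.7028) → (122.5363,99.1313) → (185.1099,48.4641) → (142.6374,9.9612). Closed: final G1 returns to the first vertex.

**Shape 2** — `<polygon>` regular polygon, stroke `#000000` → engrave (S241, F3348). Machine vertices: (139.1735,83.4360) → (146.4485,77.7896) → (140.8021,70.5146) → (133.5271,76.1610) → (139.1735,83.4360). Closed: final G1 returns to the first vertex.

**Shape 3** — `<path>` regular polygon, stroke `#0000ff` → score (S571, F2046). Machine vertices: (44.2278,73.4570) → (80.3961,69.5385) → (95.0867,36.2566) → (73.6090,6.8932) → (37.4407,10.8117) → (22.7501,44.0936) → (44.2278,73.4570). Closed: final G1 returns to the first vertex.

**Shape 4** — `<path>` quadratic bezier, stroke `#000000` → engrave (S241, F3348). Control points (SVG): P0=(154.4471,23.7266), P1=(154.6710,7.6457), P2=(170.8918,56.8526); sampled at t=k/5. Machine vertices: (154.4471,107.1929) → (155.1765,111.0137) → (157.1857,109.6116) → (160.4747,102.9864) → (165.0434,91.1381) → (170.8918,74.0669). Open path.

**Shape 5** — `<polygon>` rectangle, stroke `#ff0000` → cut (S857, F1016). Machine vertices: (29.6981,120.5926) → (75.3443,120.5926) → (75.3443,74.6762) → (29.6981,74.6762) → (29.6981,120.5926). Closed: final G1 returns to the first vertex.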